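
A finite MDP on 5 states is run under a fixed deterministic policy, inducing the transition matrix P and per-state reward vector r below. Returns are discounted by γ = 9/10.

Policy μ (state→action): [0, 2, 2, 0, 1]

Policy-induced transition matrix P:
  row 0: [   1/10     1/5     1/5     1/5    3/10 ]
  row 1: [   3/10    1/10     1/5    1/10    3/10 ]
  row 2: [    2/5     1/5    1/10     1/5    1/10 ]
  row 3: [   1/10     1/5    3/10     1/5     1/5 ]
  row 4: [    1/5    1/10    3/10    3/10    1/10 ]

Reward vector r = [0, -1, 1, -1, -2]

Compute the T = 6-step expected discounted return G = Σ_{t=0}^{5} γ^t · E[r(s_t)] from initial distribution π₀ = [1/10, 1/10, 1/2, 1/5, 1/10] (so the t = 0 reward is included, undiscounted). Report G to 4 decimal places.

G = -1.9972

t=0: π = [0.1000, 0.1000, 0.5000, 0.2000, 0.1000], E[r] = 0.0000, γ^t·E[r] = 0.000000, running G = 0.000000
t=1: π = [0.2800, 0.1800, 0.1800, 0.2000, 0.1600], E[r] = -0.5200, γ^t·E[r] = -0.468000, running G = -0.468000
t=2: π = [0.2060, 0.1660, 0.2180, 0.1980, 0.2120], E[r] = -0.5700, γ^t·E[r] = -0.461700, running G = -0.929700
t=3: π = [0.2198, 0.1622, 0.2192, 0.2046, 0.1942], E[r] = -0.5360, γ^t·E[r] = -0.390744, running G = -1.320444
t=4: π = [0.2176, 0.1644, 0.2180, 0.2032, 0.1969], E[r] = -0.5433, γ^t·E[r] = -0.356472, running G = -1.676916
t=5: π = [0.2179, 0.1639, 0.2182, 0.2033, 0.1967], E[r] = -0.5424, γ^t·E[r] = -0.320252, running G = -1.997169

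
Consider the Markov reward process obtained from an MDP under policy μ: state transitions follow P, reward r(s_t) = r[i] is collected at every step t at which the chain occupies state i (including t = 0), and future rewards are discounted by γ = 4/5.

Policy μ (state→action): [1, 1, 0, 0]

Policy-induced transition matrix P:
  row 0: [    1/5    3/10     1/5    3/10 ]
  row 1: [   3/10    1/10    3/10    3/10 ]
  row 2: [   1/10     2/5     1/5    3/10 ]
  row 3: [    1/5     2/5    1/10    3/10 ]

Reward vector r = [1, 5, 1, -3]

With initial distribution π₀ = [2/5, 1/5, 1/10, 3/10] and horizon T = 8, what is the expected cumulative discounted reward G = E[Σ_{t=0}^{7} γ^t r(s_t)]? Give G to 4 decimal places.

t=0: π = [0.4000, 0.2000, 0.1000, 0.3000], E[r] = 0.6000, γ^t·E[r] = 0.600000, running G = 0.600000
t=1: π = [0.2100, 0.3000, 0.1900, 0.3000], E[r] = 1.0000, γ^t·E[r] = 0.800000, running G = 1.400000
t=2: π = [0.2110, 0.2890, 0.2000, 0.3000], E[r] = 0.9560, γ^t·E[r] = 0.611840, running G = 2.011840
t=3: π = [0.2089, 0.2922, 0.1989, 0.3000], E[r] = 0.9688, γ^t·E[r] = 0.496026, running G = 2.507866
t=4: π = [0.2093, 0.2915, 0.1992, 0.3000], E[r] = 0.9658, γ^t·E[r] = 0.395592, running G = 2.903457
t=5: π = [0.2092, 0.2916, 0.1991, 0.3000], E[r] = 0.9665, γ^t·E[r] = 0.316712, running G = 3.220169
t=6: π = [0.2092, 0.2916, 0.1992, 0.3000], E[r] = 0.9664, γ^t·E[r] = 0.253323, running G = 3.473493
t=7: π = [0.2092, 0.2916, 0.1992, 0.3000], E[r] = 0.9664, γ^t·E[r] = 0.202668, running G = 3.676160

G = 3.6762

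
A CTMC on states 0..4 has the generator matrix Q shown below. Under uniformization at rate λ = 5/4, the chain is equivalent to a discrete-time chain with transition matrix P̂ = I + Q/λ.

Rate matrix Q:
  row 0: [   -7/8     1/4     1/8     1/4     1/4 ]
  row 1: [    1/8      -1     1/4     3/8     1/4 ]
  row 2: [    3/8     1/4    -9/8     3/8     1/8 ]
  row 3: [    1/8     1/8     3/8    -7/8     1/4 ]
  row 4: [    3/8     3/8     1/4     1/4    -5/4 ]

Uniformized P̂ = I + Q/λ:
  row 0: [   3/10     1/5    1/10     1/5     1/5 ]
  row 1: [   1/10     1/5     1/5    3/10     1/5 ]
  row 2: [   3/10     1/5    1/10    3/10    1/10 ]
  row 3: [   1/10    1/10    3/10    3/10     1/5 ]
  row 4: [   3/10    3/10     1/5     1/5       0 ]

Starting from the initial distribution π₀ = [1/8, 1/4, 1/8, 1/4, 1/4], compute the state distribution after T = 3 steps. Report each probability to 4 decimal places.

π = [0.2093, 0.1886, 0.1873, 0.2640, 0.1509]

t=0: π = [0.1250, 0.2500, 0.1250, 0.2500, 0.2500]
t=1: π = [0.2000, 0.2000, 0.2000, 0.2625, 0.1375]
t=2: π = [0.2075, 0.1875, 0.1863, 0.2663, 0.1525]
t=3: π = [0.2093, 0.1886, 0.1873, 0.2640, 0.1509]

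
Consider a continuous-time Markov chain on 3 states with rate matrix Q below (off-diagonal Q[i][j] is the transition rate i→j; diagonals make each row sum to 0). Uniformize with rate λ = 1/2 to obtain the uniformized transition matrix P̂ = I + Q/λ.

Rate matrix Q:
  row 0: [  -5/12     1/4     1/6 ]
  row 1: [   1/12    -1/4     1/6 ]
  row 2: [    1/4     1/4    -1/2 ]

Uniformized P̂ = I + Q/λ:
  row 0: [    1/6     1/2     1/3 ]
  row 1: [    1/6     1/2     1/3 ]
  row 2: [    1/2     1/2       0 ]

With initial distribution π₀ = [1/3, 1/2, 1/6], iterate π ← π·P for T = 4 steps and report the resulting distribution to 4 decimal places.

π = [0.2510, 0.5000, 0.2490]

t=0: π = [0.3333, 0.5000, 0.1667]
t=1: π = [0.2222, 0.5000, 0.2778]
t=2: π = [0.2593, 0.5000, 0.2407]
t=3: π = [0.2469, 0.5000, 0.2531]
t=4: π = [0.2510, 0.5000, 0.2490]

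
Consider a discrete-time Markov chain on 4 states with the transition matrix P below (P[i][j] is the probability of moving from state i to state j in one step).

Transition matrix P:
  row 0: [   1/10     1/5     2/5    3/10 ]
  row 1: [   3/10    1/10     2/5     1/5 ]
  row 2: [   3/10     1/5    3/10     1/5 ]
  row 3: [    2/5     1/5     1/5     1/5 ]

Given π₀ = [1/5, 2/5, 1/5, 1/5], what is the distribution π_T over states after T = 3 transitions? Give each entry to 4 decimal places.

π = [0.2696, 0.1816, 0.3222, 0.2266]

t=0: π = [0.2000, 0.4000, 0.2000, 0.2000]
t=1: π = [0.2800, 0.1600, 0.3400, 0.2200]
t=2: π = [0.2660, 0.1840, 0.3220, 0.2280]
t=3: π = [0.2696, 0.1816, 0.3222, 0.2266]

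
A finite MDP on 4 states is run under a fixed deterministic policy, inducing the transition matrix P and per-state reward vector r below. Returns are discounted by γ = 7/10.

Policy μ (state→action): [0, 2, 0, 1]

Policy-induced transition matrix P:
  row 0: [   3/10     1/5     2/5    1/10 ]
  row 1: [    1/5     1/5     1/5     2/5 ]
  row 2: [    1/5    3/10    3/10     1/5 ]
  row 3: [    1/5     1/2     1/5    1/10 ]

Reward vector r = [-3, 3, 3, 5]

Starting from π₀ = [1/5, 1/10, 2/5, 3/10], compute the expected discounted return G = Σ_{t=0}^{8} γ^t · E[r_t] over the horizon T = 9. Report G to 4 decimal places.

G = 6.9661

t=0: π = [0.2000, 0.1000, 0.4000, 0.3000], E[r] = 2.4000, γ^t·E[r] = 2.400000, running G = 2.400000
t=1: π = [0.2200, 0.3300, 0.2800, 0.1700], E[r] = 2.0200, γ^t·E[r] = 1.414000, running G = 3.814000
t=2: π = [0.2220, 0.2790, 0.2720, 0.2270], E[r] = 2.1220, γ^t·E[r] = 1.039780, running G = 4.853780
t=3: π = [0.2222, 0.2953, 0.2716, 0.2109], E[r] = 2.0886, γ^t·E[r] = 0.716390, running G = 5.570170
t=4: π = [0.2222, 0.2904, 0.2716, 0.2158], E[r] = 2.0982, γ^t·E[r] = 0.503773, running G = 6.073943
t=5: π = [0.2222, 0.2919, 0.2716, 0.2143], E[r] = 2.0952, γ^t·E[r] = 0.352148, running G = 6.426091
t=6: π = [0.2222, 0.2914, 0.2716, 0.2147], E[r] = 2.0961, γ^t·E[r] = 0.246606, running G = 6.672697
t=7: π = [0.2222, 0.2916, 0.2716, 0.2146], E[r] = 2.0959, γ^t·E[r] = 0.172603, running G = 6.845300
t=8: π = [0.2222, 0.2915, 0.2716, 0.2146], E[r] = 2.0959, γ^t·E[r] = 0.120826, running G = 6.966126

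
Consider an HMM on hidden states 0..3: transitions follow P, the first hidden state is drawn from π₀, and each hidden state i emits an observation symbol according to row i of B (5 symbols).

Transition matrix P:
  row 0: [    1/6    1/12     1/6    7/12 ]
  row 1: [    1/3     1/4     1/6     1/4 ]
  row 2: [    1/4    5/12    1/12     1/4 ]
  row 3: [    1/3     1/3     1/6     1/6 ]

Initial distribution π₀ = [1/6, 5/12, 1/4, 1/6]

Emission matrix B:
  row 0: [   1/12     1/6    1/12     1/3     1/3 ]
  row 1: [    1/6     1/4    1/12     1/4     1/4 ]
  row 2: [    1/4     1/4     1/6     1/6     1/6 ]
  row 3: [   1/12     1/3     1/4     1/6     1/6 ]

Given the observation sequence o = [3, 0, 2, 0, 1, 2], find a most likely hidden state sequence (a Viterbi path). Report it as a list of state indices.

path = [1, 0, 3, 1, 0, 3]

t=0: δ = [5.556e-02, 1.042e-01, 4.167e-02, 2.778e-02]  (obs o_0=3)
t=1: δ = [2.894e-03, 4.340e-03, 4.340e-03, 2.701e-03]  ψ = [1, 1, 1, 0]  (obs o_1=0)
t=2: δ = [1.206e-04, 1.507e-04, 1.206e-04, 4.220e-04]  ψ = [1, 2, 1, 0]  (obs o_2=2)
t=3: δ = [1.172e-05, 2.344e-05, 1.758e-05, 5.861e-06]  ψ = [3, 3, 3, 0]  (obs o_3=0)
t=4: δ = [1.302e-06, 1.831e-06, 9.768e-07, 2.279e-06]  ψ = [1, 2, 1, 0]  (obs o_4=1)
t=5: δ = [6.331e-08, 6.331e-08, 6.331e-08, 1.899e-07]  ψ = [3, 3, 3, 0]  (obs o_5=2)
backtrack: best end state = 3; path = [1, 0, 3, 1, 0, 3]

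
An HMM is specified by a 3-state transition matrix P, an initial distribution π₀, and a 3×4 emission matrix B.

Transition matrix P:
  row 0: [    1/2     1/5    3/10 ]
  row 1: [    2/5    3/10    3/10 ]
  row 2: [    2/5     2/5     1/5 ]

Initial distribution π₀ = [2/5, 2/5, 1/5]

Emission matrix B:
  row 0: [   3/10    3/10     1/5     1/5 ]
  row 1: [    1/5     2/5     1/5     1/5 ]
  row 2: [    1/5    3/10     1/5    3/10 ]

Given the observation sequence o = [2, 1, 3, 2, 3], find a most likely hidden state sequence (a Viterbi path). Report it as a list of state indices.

path = [0, 0, 0, 0, 0]

t=0: δ = [8.000e-02, 8.000e-02, 4.000e-02]  (obs o_0=2)
t=1: δ = [1.200e-02, 9.600e-03, 7.200e-03]  ψ = [0, 1, 0]  (obs o_1=1)
t=2: δ = [1.200e-03, 5.760e-04, 1.080e-03]  ψ = [0, 1, 0]  (obs o_2=3)
t=3: δ = [1.200e-04, 8.640e-05, 7.200e-05]  ψ = [0, 2, 0]  (obs o_3=2)
t=4: δ = [1.200e-05, 5.760e-06, 1.080e-05]  ψ = [0, 2, 0]  (obs o_4=3)
backtrack: best end state = 0; path = [0, 0, 0, 0, 0]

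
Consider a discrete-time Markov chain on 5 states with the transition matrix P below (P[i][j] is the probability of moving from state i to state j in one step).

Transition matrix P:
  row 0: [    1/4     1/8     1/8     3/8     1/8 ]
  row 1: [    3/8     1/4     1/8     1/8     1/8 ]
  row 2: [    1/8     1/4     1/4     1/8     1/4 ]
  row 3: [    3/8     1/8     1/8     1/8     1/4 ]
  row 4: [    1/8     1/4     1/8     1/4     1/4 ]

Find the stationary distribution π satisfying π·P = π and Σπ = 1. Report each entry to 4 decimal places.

Balance equations π_j = Σ_i π_i·P[i][j]:
  π_0 = 1/4·π_0 + 3/8·π_1 + 1/8·π_2 + 3/8·π_3 + 1/8·π_4
  π_1 = 1/8·π_0 + 1/4·π_1 + 1/4·π_2 + 1/8·π_3 + 1/4·π_4
  π_2 = 1/8·π_0 + 1/8·π_1 + 1/4·π_2 + 1/8·π_3 + 1/8·π_4
  π_3 = 3/8·π_0 + 1/8·π_1 + 1/8·π_2 + 1/8·π_3 + 1/4·π_4
  normalize: π_0 + π_1 + π_2 + π_3 + π_4 = 1
Solving the linear system gives exactly π = [129/499, 667/3493, 1/7, 747/3493, 677/3493].

π = [0.2585, 0.1910, 0.1429, 0.2139, 0.1938]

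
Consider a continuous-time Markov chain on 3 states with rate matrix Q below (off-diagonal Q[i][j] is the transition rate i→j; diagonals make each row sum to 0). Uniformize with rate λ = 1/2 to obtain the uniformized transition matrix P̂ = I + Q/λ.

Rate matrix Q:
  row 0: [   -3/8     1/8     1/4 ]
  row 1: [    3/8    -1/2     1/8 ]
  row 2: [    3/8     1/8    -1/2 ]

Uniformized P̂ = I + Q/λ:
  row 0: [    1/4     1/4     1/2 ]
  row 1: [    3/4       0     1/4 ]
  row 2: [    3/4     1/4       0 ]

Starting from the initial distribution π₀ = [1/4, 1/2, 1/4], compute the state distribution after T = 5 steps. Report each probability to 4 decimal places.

t=0: π = [0.2500, 0.5000, 0.2500]
t=1: π = [0.6250, 0.1250, 0.2500]
t=2: π = [0.4375, 0.2188, 0.3438]
t=3: π = [0.5313, 0.1953, 0.2734]
t=4: π = [0.4844, 0.2012, 0.3145]
t=5: π = [0.5078, 0.1997, 0.2925]

π = [0.5078, 0.1997, 0.2925]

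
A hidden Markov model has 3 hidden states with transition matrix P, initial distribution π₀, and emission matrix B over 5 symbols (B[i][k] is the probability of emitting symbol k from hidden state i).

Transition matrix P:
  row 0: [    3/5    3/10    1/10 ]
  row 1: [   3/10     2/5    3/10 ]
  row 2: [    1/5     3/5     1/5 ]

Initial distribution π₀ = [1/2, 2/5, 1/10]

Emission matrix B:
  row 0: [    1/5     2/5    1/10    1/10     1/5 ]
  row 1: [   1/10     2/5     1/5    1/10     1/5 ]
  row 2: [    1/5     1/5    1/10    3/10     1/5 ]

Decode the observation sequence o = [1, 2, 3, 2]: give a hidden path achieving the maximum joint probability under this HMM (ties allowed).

path = [1, 1, 2, 1]

t=0: δ = [2.000e-01, 1.600e-01, 2.000e-02]  (obs o_0=1)
t=1: δ = [1.200e-02, 1.280e-02, 4.800e-03]  ψ = [0, 1, 1]  (obs o_1=2)
t=2: δ = [7.200e-04, 5.120e-04, 1.152e-03]  ψ = [0, 1, 1]  (obs o_2=3)
t=3: δ = [4.320e-05, 1.382e-04, 2.304e-05]  ψ = [0, 2, 2]  (obs o_3=2)
backtrack: best end state = 1; path = [1, 1, 2, 1]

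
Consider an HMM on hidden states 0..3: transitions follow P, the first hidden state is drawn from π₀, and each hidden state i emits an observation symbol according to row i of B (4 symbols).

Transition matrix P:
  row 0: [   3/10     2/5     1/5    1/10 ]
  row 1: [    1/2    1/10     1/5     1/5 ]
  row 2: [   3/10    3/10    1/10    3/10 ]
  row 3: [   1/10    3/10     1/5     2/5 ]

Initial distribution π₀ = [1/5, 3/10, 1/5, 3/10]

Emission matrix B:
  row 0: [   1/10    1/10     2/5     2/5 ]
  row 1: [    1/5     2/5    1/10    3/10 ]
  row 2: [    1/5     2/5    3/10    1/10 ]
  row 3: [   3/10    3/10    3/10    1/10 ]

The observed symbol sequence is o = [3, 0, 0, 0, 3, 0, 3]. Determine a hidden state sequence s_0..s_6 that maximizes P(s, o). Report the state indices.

t=0: δ = [8.000e-02, 9.000e-02, 2.000e-02, 3.000e-02]  (obs o_0=3)
t=1: δ = [4.500e-03, 6.400e-03, 3.600e-03, 5.400e-03]  ψ = [1, 0, 1, 1]  (obs o_1=0)
t=2: δ = [3.200e-04, 3.600e-04, 2.560e-04, 6.480e-04]  ψ = [1, 0, 1, 3]  (obs o_2=0)
t=3: δ = [1.800e-05, 3.888e-05, 2.592e-05, 7.776e-05]  ψ = [1, 3, 3, 3]  (obs o_3=0)
t=4: δ = [7.776e-06, 6.998e-06, 1.555e-06, 3.110e-06]  ψ = [1, 3, 3, 3]  (obs o_4=3)
t=5: δ = [3.499e-07, 6.221e-07, 3.110e-07, 4.199e-07]  ψ = [1, 0, 0, 1]  (obs o_5=0)
t=6: δ = [1.244e-07, 4.199e-08, 1.244e-08, 1.680e-08]  ψ = [1, 0, 1, 3]  (obs o_6=3)
backtrack: best end state = 0; path = [1, 3, 3, 1, 0, 1, 0]

path = [1, 3, 3, 1, 0, 1, 0]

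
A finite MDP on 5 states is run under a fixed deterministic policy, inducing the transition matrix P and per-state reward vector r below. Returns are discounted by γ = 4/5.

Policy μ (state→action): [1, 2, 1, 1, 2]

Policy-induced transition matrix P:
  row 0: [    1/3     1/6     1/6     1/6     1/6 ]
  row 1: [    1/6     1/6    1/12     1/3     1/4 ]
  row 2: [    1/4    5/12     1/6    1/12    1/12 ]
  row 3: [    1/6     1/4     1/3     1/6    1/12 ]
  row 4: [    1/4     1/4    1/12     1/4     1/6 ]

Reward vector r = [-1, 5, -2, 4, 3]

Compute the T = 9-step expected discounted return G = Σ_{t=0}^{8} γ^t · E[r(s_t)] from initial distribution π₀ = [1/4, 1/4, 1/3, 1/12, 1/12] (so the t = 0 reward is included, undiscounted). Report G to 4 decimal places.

t=0: π = [0.2500, 0.2500, 0.3333, 0.0833, 0.0833], E[r] = 0.9167, γ^t·E[r] = 0.916667, running G = 0.916667
t=1: π = [0.2431, 0.2639, 0.1528, 0.1875, 0.1528], E[r] = 1.9792, γ^t·E[r] = 1.583333, running G = 2.500000
t=2: π = [0.2326, 0.2332, 0.1632, 0.2106, 0.1603], E[r] = 1.9306, γ^t·E[r] = 1.235556, running G = 3.735556
t=3: π = [0.2324, 0.2384, 0.1690, 0.2053, 0.1549], E[r] = 1.9076, γ^t·E[r] = 0.976667, running G = 4.712222
t=4: π = [0.2324, 0.2389, 0.1681, 0.2052, 0.1553], E[r] = 1.9130, γ^t·E[r] = 0.783560, running G = 5.495783
t=5: π = [0.2324, 0.2387, 0.1680, 0.2054, 0.1555], E[r] = 1.9134, γ^t·E[r] = 0.626989, running G = 6.122772
t=6: π = [0.2323, 0.2387, 0.1681, 0.2054, 0.1554], E[r] = 1.9132, γ^t·E[r] = 0.501544, running G = 6.624316
t=7: π = [0.2323, 0.2388, 0.1681, 0.2054, 0.1554], E[r] = 1.9132, γ^t·E[r] = 0.401237, running G = 7.025552
t=8: π = [0.2323, 0.2388, 0.1681, 0.2054, 0.1554], E[r] = 1.9133, γ^t·E[r] = 0.320990, running G = 7.346543

G = 7.3465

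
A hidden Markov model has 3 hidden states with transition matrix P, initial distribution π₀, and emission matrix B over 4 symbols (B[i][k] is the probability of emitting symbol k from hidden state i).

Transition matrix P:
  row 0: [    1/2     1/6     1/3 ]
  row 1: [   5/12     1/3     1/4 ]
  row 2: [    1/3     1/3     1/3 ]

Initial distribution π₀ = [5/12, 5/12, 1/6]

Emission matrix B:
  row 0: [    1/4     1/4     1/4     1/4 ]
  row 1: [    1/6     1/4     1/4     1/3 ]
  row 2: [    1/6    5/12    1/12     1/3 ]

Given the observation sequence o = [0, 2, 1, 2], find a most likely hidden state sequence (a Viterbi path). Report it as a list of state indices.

path = [0, 0, 0, 0]

t=0: δ = [1.042e-01, 6.944e-02, 2.778e-02]  (obs o_0=0)
t=1: δ = [1.302e-02, 5.787e-03, 2.894e-03]  ψ = [0, 1, 0]  (obs o_1=2)
t=2: δ = [1.628e-03, 5.425e-04, 1.808e-03]  ψ = [0, 0, 0]  (obs o_2=1)
t=3: δ = [2.035e-04, 1.507e-04, 5.023e-05]  ψ = [0, 2, 2]  (obs o_3=2)
backtrack: best end state = 0; path = [0, 0, 0, 0]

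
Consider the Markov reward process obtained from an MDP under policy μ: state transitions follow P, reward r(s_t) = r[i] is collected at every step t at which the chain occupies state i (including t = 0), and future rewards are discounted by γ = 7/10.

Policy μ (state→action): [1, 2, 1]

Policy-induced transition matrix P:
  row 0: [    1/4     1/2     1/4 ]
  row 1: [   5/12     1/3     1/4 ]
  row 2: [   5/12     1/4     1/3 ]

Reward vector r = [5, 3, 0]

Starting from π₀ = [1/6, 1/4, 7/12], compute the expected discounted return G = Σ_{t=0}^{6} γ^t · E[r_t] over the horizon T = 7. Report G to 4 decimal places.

G = 7.5280

t=0: π = [0.1667, 0.2500, 0.5833], E[r] = 1.5833, γ^t·E[r] = 1.583333, running G = 1.583333
t=1: π = [0.3889, 0.3125, 0.2986], E[r] = 2.8819, γ^t·E[r] = 2.017361, running G = 3.600694
t=2: π = [0.3519, 0.3733, 0.2749], E[r] = 2.8791, γ^t·E[r] = 1.410735, running G = 5.011429
t=3: π = [0.3580, 0.3691, 0.2729], E[r] = 2.8973, γ^t·E[r] = 0.993784, running G = 6.005213
t=4: π = [0.3570, 0.3703, 0.2727], E[r] = 2.8958, γ^t·E[r] = 0.695273, running G = 6.700486
t=5: π = [0.3572, 0.3701, 0.2727], E[r] = 2.8961, γ^t·E[r] = 0.486756, running G = 7.187242
t=6: π = [0.3571, 0.3701, 0.2727], E[r] = 2.8961, γ^t·E[r] = 0.340723, running G = 7.527965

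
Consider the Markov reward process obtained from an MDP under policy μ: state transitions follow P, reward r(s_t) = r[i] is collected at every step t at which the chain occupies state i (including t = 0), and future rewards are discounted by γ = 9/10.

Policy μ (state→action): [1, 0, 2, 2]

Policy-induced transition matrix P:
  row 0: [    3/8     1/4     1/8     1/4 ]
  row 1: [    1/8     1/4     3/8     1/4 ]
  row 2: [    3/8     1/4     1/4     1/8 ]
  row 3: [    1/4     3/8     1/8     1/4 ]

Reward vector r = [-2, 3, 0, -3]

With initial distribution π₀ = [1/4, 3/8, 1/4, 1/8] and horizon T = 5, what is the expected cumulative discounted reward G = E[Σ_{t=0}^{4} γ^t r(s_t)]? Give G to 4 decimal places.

G = -0.9553

t=0: π = [0.2500, 0.3750, 0.2500, 0.1250], E[r] = 0.2500, γ^t·E[r] = 0.250000, running G = 0.250000
t=1: π = [0.2656, 0.2656, 0.2500, 0.2188], E[r] = -0.3906, γ^t·E[r] = -0.351563, running G = -0.101563
t=2: π = [0.2813, 0.2773, 0.2227, 0.2188], E[r] = -0.3867, γ^t·E[r] = -0.313242, running G = -0.414805
t=3: π = [0.2783, 0.2773, 0.2222, 0.2222], E[r] = -0.3911, γ^t·E[r] = -0.285122, running G = -0.699926
t=4: π = [0.2779, 0.2778, 0.2221, 0.2222], E[r] = -0.3892, γ^t·E[r] = -0.255328, running G = -0.955254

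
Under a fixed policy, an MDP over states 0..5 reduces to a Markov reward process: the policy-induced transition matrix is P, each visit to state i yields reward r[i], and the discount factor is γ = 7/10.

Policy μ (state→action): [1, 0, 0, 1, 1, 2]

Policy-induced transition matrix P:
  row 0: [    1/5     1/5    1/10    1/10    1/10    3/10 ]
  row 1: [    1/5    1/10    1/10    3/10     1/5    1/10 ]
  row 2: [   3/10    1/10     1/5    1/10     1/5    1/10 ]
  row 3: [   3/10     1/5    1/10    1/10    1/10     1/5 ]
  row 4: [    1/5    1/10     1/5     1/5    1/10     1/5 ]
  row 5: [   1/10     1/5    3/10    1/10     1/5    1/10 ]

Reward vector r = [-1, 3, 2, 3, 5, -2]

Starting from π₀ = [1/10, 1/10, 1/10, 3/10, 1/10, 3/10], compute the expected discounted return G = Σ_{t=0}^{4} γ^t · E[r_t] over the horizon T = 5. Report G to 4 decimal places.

t=0: π = [0.1000, 0.1000, 0.1000, 0.3000, 0.1000, 0.3000], E[r] = 1.2000, γ^t·E[r] = 1.200000, running G = 1.200000
t=1: π = [0.2100, 0.1700, 0.1800, 0.1300, 0.1500, 0.1600], E[r] = 1.4800, γ^t·E[r] = 1.036000, running G = 2.236000
t=2: π = [0.2150, 0.1500, 0.1650, 0.1490, 0.1510, 0.1700], E[r] = 1.4270, γ^t·E[r] = 0.699230, running G = 2.935230
t=3: π = [0.2144, 0.1534, 0.1656, 0.1451, 0.1485, 0.1730], E[r] = 1.4088, γ^t·E[r] = 0.483218, running G = 3.418448
t=4: π = [0.2138, 0.1533, 0.1660, 0.1455, 0.1492, 0.1722], E[r] = 1.4161, γ^t·E[r] = 0.340008, running G = 3.758456

G = 3.7585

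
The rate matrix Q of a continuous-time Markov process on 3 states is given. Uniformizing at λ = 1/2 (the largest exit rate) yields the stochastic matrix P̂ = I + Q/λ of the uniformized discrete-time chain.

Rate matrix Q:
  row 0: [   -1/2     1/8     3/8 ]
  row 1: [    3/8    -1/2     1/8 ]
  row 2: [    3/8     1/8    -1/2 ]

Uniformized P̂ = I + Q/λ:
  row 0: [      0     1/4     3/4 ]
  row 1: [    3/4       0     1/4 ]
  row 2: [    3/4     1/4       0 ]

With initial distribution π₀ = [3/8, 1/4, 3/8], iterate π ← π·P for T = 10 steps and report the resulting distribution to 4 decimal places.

π = [0.4256, 0.2000, 0.3744]

t=0: π = [0.3750, 0.2500, 0.3750]
t=1: π = [0.4688, 0.1875, 0.3438]
t=2: π = [0.3984, 0.2031, 0.3984]
t=3: π = [0.4512, 0.1992, 0.3496]
t=4: π = [0.4116, 0.2002, 0.3882]
t=5: π = [0.4413, 0.2000, 0.3588]
t=6: π = [0.4190, 0.2000, 0.3810]
t=7: π = [0.4357, 0.2000, 0.3643]
t=8: π = [0.4232, 0.2000, 0.3768]
t=9: π = [0.4326, 0.2000, 0.3674]
t=10: π = [0.4256, 0.2000, 0.3744]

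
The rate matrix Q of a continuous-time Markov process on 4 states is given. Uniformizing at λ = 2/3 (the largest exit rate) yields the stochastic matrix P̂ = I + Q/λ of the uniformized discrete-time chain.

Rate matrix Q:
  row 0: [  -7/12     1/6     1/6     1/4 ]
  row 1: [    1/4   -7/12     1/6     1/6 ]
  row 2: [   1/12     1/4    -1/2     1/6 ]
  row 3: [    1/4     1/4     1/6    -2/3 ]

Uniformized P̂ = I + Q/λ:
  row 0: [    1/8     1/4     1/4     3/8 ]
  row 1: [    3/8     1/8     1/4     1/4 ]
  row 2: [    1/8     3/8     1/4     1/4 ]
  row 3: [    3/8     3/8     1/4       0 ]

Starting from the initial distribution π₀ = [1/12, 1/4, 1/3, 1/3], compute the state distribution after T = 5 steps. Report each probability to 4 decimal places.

t=0: π = [0.0833, 0.2500, 0.3333, 0.3333]
t=1: π = [0.2708, 0.3021, 0.2500, 0.1771]
t=2: π = [0.2448, 0.2656, 0.2500, 0.2396]
t=3: π = [0.2513, 0.2780, 0.2500, 0.2207]
t=4: π = [0.2497, 0.2741, 0.2500, 0.2262]
t=5: π = [0.2501, 0.2753, 0.2500, 0.2247]

π = [0.2501, 0.2753, 0.2500, 0.2247]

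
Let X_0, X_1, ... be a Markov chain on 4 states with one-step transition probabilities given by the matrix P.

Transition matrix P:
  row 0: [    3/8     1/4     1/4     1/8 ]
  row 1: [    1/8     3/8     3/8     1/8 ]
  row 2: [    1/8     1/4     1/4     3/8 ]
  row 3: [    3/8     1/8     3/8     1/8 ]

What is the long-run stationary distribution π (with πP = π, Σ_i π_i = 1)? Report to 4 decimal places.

Balance equations π_j = Σ_i π_i·P[i][j]:
  π_0 = 3/8·π_0 + 1/8·π_1 + 1/8·π_2 + 3/8·π_3
  π_1 = 1/4·π_0 + 3/8·π_1 + 1/4·π_2 + 1/8·π_3
  π_2 = 1/4·π_0 + 3/8·π_1 + 1/4·π_2 + 3/8·π_3
  normalize: π_0 + π_1 + π_2 + π_3 = 1
Solving the linear system gives exactly π = [51/218, 28/109, 67/218, 22/109].

π = [0.2339, 0.2569, 0.3073, 0.2018]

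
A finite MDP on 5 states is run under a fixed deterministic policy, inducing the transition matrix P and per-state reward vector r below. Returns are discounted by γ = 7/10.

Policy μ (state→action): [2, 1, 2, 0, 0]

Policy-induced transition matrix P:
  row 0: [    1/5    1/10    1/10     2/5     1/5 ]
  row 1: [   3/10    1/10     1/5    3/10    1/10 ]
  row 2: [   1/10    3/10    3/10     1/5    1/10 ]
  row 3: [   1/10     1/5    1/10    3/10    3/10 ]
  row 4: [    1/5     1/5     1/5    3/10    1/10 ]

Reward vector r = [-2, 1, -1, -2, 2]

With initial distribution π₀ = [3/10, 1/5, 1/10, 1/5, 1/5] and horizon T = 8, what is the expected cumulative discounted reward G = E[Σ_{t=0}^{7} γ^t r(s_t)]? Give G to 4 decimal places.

G = -1.7986

t=0: π = [0.3000, 0.2000, 0.1000, 0.2000, 0.2000], E[r] = -0.5000, γ^t·E[r] = -0.500000, running G = -0.500000
t=1: π = [0.1900, 0.1600, 0.1600, 0.3200, 0.1700], E[r] = -0.6800, γ^t·E[r] = -0.476000, running G = -0.976000
t=2: π = [0.1680, 0.1810, 0.1650, 0.3030, 0.1830], E[r] = -0.5600, γ^t·E[r] = -0.274400, running G = -1.250400
t=3: π = [0.1713, 0.1816, 0.1694, 0.3003, 0.1774], E[r] = -0.5762, γ^t·E[r] = -0.197637, running G = -1.448037
t=4: π = [0.1712, 0.1817, 0.1698, 0.3002, 0.1772], E[r] = -0.5765, γ^t·E[r] = -0.138420, running G = -1.586457
t=5: π = [0.1712, 0.1817, 0.1698, 0.3001, 0.1772], E[r] = -0.5765, γ^t·E[r] = -0.096884, running G = -1.683341
t=6: π = [0.1712, 0.1817, 0.1699, 0.3001, 0.1771], E[r] = -0.5765, γ^t·E[r] = -0.067822, running G = -1.751162
t=7: π = [0.1712, 0.1817, 0.1699, 0.3001, 0.1771], E[r] = -0.5765, γ^t·E[r] = -0.047475, running G = -1.798637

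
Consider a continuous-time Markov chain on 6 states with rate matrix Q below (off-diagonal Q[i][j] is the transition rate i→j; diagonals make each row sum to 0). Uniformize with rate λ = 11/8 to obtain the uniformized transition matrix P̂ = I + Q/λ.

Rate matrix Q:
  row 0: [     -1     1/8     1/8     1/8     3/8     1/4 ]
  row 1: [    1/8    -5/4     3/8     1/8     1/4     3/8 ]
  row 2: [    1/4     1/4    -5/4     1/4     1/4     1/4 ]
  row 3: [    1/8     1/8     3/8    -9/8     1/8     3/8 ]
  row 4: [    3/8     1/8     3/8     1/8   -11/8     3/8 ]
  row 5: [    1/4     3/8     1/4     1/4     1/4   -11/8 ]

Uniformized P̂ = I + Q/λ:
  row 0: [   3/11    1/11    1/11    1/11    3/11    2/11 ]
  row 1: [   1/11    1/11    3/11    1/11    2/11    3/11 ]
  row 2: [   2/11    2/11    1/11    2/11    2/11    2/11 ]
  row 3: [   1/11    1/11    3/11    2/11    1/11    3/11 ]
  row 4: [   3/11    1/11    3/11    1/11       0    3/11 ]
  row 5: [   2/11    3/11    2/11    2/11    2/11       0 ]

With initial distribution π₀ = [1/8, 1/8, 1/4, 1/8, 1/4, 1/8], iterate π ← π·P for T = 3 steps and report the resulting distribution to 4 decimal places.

π = [0.1876, 0.1407, 0.1888, 0.1368, 0.1566, 0.1894]

t=0: π = [0.1250, 0.1250, 0.2500, 0.1250, 0.2500, 0.1250]
t=1: π = [0.1932, 0.1364, 0.1932, 0.1364, 0.1364, 0.2045]
t=2: π = [0.1870, 0.1457, 0.1839, 0.1395, 0.1622, 0.1818]
t=3: π = [0.1876, 0.1407, 0.1888, 0.1368, 0.1566, 0.1894]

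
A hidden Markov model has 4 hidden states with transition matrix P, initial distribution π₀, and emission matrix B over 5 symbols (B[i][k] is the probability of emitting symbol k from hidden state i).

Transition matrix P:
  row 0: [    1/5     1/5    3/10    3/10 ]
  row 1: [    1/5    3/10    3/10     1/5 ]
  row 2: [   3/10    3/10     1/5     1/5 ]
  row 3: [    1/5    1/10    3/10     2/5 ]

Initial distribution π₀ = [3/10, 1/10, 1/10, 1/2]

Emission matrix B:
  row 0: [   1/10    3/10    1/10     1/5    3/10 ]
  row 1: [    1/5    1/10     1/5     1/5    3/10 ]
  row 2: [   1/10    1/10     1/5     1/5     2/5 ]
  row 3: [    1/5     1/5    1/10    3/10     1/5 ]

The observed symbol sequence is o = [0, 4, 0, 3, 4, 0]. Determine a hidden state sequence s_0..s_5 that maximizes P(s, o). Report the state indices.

t=0: δ = [3.000e-02, 2.000e-02, 1.000e-02, 1.000e-01]  (obs o_0=0)
t=1: δ = [6.000e-03, 3.000e-03, 1.200e-02, 8.000e-03]  ψ = [3, 3, 3, 3]  (obs o_1=4)
t=2: δ = [3.600e-04, 7.200e-04, 2.400e-04, 6.400e-04]  ψ = [2, 2, 2, 3]  (obs o_2=0)
t=3: δ = [2.880e-05, 4.320e-05, 4.320e-05, 7.680e-05]  ψ = [1, 1, 1, 3]  (obs o_3=3)
t=4: δ = [4.608e-06, 3.888e-06, 9.216e-06, 6.144e-06]  ψ = [3, 1, 3, 3]  (obs o_4=4)
t=5: δ = [2.765e-07, 5.530e-07, 1.843e-07, 4.915e-07]  ψ = [2, 2, 2, 3]  (obs o_5=0)
backtrack: best end state = 1; path = [3, 3, 3, 3, 2, 1]

path = [3, 3, 3, 3, 2, 1]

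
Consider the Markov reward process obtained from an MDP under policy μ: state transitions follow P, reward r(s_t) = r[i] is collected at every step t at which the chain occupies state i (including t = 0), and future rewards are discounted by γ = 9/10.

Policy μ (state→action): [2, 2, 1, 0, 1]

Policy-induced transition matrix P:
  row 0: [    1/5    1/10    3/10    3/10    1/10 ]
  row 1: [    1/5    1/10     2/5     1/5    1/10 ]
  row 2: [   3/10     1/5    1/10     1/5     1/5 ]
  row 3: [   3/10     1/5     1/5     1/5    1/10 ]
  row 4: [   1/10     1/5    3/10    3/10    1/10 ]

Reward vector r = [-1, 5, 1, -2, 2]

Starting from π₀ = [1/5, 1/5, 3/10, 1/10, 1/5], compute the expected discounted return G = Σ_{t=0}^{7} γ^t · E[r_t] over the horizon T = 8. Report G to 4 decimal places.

t=0: π = [0.2000, 0.2000, 0.3000, 0.1000, 0.2000], E[r] = 1.3000, γ^t·E[r] = 1.300000, running G = 1.300000
t=1: π = [0.2200, 0.1600, 0.2500, 0.2400, 0.1300], E[r] = 0.6100, γ^t·E[r] = 0.549000, running G = 1.849000
t=2: π = [0.2360, 0.1620, 0.2420, 0.2350, 0.1250], E[r] = 0.5960, γ^t·E[r] = 0.482760, running G = 2.331760
t=3: π = [0.2352, 0.1602, 0.2443, 0.2361, 0.1242], E[r] = 0.5863, γ^t·E[r] = 0.427413, running G = 2.759173
t=4: π = [0.2356, 0.1605, 0.2436, 0.2359, 0.1244], E[r] = 0.5872, γ^t·E[r] = 0.385268, running G = 3.144441
t=5: π = [0.2355, 0.1604, 0.2437, 0.2360, 0.1244], E[r] = 0.5869, γ^t·E[r] = 0.346556, running G = 3.490997
t=6: π = [0.2355, 0.1604, 0.2437, 0.2360, 0.1244], E[r] = 0.5870, γ^t·E[r] = 0.311944, running G = 3.802942
t=7: π = [0.2355, 0.1604, 0.2437, 0.2360, 0.1244], E[r] = 0.5870, γ^t·E[r] = 0.280739, running G = 4.083680

G = 4.0837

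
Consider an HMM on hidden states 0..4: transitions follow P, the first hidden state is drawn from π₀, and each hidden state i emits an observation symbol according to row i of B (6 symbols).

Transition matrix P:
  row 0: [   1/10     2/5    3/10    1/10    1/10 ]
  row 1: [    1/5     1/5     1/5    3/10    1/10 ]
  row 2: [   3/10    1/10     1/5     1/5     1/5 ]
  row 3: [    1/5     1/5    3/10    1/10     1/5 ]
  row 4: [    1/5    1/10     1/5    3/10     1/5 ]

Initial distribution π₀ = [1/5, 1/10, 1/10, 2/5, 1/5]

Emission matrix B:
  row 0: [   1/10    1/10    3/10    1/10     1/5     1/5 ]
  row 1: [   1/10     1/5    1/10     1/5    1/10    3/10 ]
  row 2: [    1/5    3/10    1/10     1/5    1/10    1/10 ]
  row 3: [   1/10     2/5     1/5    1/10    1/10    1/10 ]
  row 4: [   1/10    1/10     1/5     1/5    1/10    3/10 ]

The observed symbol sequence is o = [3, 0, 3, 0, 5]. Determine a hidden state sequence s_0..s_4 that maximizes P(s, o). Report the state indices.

t=0: δ = [2.000e-02, 2.000e-02, 2.000e-02, 4.000e-02, 4.000e-02]  (obs o_0=3)
t=1: δ = [8.000e-04, 8.000e-04, 2.400e-03, 1.200e-03, 8.000e-04]  ψ = [3, 0, 3, 4, 3]  (obs o_1=0)
t=2: δ = [7.200e-05, 6.400e-05, 9.600e-05, 4.800e-05, 9.600e-05]  ψ = [2, 0, 2, 2, 2]  (obs o_2=3)
t=3: δ = [2.880e-06, 2.880e-06, 4.320e-06, 2.880e-06, 1.920e-06]  ψ = [2, 0, 0, 4, 2]  (obs o_3=0)
t=4: δ = [2.592e-07, 3.456e-07, 8.640e-08, 8.640e-08, 2.592e-07]  ψ = [2, 0, 0, 1, 2]  (obs o_4=5)
backtrack: best end state = 1; path = [3, 2, 2, 0, 1]

path = [3, 2, 2, 0, 1]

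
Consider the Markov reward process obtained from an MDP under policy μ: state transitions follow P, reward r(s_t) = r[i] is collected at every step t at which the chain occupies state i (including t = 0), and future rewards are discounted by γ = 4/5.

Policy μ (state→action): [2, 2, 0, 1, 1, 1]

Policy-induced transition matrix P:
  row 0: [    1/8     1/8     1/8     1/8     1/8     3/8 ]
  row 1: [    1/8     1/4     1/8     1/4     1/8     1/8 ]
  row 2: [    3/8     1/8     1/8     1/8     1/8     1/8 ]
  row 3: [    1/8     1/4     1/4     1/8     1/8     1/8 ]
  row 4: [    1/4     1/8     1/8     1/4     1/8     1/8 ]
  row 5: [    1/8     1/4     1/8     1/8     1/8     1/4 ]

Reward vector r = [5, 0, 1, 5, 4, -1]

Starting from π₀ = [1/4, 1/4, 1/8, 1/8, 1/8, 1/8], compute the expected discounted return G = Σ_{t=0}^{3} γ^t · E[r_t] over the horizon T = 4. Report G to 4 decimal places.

t=0: π = [0.2500, 0.2500, 0.1250, 0.1250, 0.1250, 0.1250], E[r] = 2.3750, γ^t·E[r] = 2.375000, running G = 2.375000
t=1: π = [0.1719, 0.1875, 0.1406, 0.1719, 0.1250, 0.2031], E[r] = 2.1563, γ^t·E[r] = 1.725000, running G = 4.100000
t=2: π = [0.1758, 0.1953, 0.1465, 0.1641, 0.1250, 0.1934], E[r] = 2.1523, γ^t·E[r] = 1.377500, running G = 5.477500
t=3: π = [0.1772, 0.1941, 0.1455, 0.1650, 0.1250, 0.1931], E[r] = 2.1638, γ^t·E[r] = 1.107875, running G = 6.585375

G = 6.5854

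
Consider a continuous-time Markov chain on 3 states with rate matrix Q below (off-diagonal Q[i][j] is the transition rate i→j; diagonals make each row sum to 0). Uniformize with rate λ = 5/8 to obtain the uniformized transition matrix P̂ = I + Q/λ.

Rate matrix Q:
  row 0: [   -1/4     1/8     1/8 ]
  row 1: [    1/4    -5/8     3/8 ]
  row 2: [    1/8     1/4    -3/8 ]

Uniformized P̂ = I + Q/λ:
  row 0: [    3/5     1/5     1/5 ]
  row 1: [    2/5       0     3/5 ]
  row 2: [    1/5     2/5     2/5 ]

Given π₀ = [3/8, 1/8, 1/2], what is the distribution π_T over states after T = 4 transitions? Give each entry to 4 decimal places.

π = [0.4086, 0.2258, 0.3656]

t=0: π = [0.3750, 0.1250, 0.5000]
t=1: π = [0.3750, 0.2750, 0.3500]
t=2: π = [0.4050, 0.2150, 0.3800]
t=3: π = [0.4050, 0.2330, 0.3620]
t=4: π = [0.4086, 0.2258, 0.3656]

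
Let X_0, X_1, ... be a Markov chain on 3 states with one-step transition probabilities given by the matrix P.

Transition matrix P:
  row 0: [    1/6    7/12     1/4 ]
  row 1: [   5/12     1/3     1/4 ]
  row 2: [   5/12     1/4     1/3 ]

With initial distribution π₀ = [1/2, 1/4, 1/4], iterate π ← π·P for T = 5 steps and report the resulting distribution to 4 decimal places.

π = [0.3332, 0.3941, 0.2727]

t=0: π = [0.5000, 0.2500, 0.2500]
t=1: π = [0.2917, 0.4375, 0.2708]
t=2: π = [0.3438, 0.3837, 0.2726]
t=3: π = [0.3307, 0.3966, 0.2727]
t=4: π = [0.3340, 0.3933, 0.2727]
t=5: π = [0.3332, 0.3941, 0.2727]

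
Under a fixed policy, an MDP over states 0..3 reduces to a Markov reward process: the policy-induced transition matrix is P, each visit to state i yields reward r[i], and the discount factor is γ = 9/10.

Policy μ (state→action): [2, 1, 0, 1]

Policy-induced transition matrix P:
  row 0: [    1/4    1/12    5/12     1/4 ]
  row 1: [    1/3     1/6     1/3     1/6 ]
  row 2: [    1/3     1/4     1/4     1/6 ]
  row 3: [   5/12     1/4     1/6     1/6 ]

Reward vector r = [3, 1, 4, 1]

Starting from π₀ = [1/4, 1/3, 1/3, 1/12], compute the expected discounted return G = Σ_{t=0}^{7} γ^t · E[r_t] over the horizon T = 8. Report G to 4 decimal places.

t=0: π = [0.2500, 0.3333, 0.3333, 0.0833], E[r] = 2.5000, γ^t·E[r] = 2.500000, running G = 2.500000
t=1: π = [0.3194, 0.1806, 0.3125, 0.1875], E[r] = 2.5764, γ^t·E[r] = 2.318750, running G = 4.818750
t=2: π = [0.3223, 0.1817, 0.3027, 0.1933], E[r] = 2.5527, γ^t·E[r] = 2.067656, running G = 6.886406
t=3: π = [0.3226, 0.1811, 0.3028, 0.1935], E[r] = 2.5534, γ^t·E[r] = 1.861453, running G = 8.747859
t=4: π = [0.3226, 0.1811, 0.3027, 0.1935], E[r] = 2.5533, γ^t·E[r] = 1.675252, running G = 10.423112
t=5: π = [0.3226, 0.1811, 0.3027, 0.1935], E[r] = 2.5533, γ^t·E[r] = 1.507727, running G = 11.930839
t=6: π = [0.3226, 0.1811, 0.3027, 0.1935], E[r] = 2.5533, γ^t·E[r] = 1.356955, running G = 13.287794
t=7: π = [0.3226, 0.1811, 0.3027, 0.1935], E[r] = 2.5533, γ^t·E[r] = 1.221259, running G = 14.509053

G = 14.5091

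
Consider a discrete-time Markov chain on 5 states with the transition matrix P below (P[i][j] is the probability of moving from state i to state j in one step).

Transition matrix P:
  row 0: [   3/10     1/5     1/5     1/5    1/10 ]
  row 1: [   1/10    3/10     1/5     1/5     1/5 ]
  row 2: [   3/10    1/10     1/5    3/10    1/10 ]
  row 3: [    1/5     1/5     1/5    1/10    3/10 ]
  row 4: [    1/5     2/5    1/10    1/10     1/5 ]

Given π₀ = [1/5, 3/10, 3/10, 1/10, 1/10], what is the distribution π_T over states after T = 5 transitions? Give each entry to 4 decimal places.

π = [0.2156, 0.2416, 0.1822, 0.1822, 0.1784]

t=0: π = [0.2000, 0.3000, 0.3000, 0.1000, 0.1000]
t=1: π = [0.2200, 0.2200, 0.1900, 0.2100, 0.1600]
t=2: π = [0.2190, 0.2350, 0.1840, 0.1820, 0.1800]
t=3: π = [0.2168, 0.2411, 0.1820, 0.1822, 0.1779]
t=4: π = [0.2158, 0.2415, 0.1822, 0.1822, 0.1783]
t=5: π = [0.2156, 0.2416, 0.1822, 0.1822, 0.1784]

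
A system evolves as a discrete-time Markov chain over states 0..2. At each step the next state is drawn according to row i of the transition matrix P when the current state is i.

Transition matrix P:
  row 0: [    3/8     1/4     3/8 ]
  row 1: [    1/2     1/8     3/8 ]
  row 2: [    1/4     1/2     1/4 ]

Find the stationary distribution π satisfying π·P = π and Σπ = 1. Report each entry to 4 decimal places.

Balance equations π_j = Σ_i π_i·P[i][j]:
  π_0 = 3/8·π_0 + 1/2·π_1 + 1/4·π_2
  π_1 = 1/4·π_0 + 1/8·π_1 + 1/2·π_2
  normalize: π_0 + π_1 + π_2 = 1
Solving the linear system gives exactly π = [10/27, 8/27, 1/3].

π = [0.3704, 0.2963, 0.3333]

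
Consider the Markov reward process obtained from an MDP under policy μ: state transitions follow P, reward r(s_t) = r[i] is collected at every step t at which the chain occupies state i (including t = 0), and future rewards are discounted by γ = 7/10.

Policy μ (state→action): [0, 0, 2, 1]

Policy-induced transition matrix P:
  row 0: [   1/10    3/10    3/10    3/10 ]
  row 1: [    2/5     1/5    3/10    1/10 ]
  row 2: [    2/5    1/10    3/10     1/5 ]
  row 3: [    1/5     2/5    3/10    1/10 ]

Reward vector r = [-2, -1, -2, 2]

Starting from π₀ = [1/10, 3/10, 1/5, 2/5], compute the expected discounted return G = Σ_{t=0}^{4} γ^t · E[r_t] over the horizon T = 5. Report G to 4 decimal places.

t=0: π = [0.1000, 0.3000, 0.2000, 0.4000], E[r] = -0.1000, γ^t·E[r] = -0.100000, running G = -0.100000
t=1: π = [0.2900, 0.2700, 0.3000, 0.1400], E[r] = -1.1700, γ^t·E[r] = -0.819000, running G = -0.919000
t=2: π = [0.2850, 0.2270, 0.3000, 0.1880], E[r] = -1.0210, γ^t·E[r] = -0.500290, running G = -1.419290
t=3: π = [0.2769, 0.2361, 0.3000, 0.1870], E[r] = -1.0159, γ^t·E[r] = -0.348454, running G = -1.767744
t=4: π = [0.2795, 0.2351, 0.3000, 0.1854], E[r] = -1.0234, γ^t·E[r] = -0.245716, running G = -2.013460

G = -2.0135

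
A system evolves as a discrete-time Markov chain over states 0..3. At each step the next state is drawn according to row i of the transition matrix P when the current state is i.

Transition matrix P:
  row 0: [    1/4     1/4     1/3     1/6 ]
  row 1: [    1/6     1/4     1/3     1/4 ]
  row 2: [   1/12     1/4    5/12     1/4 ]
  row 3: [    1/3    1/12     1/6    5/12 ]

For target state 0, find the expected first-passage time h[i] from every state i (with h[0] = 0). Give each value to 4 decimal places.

h = [0.0000, 5.2381, 5.7143, 4.0952]

First-step conditioning: h[0] = 0; for i ≠ 0, h[i] = 1 + Σ_k P[i][k]·h[k].
  h[1] = 1 + 1/4·h[1] + 1/3·h[2] + 1/4·h[3]
  h[2] = 1 + 1/4·h[1] + 5/12·h[2] + 1/4·h[3]
  h[3] = 1 + 1/12·h[1] + 1/6·h[2] + 5/12·h[3]
Solving the 3×3 linear system over states ≠ 0 gives exactly h = [0, 110/21, 40/7, 86/21] (h[0] = 0 is the target).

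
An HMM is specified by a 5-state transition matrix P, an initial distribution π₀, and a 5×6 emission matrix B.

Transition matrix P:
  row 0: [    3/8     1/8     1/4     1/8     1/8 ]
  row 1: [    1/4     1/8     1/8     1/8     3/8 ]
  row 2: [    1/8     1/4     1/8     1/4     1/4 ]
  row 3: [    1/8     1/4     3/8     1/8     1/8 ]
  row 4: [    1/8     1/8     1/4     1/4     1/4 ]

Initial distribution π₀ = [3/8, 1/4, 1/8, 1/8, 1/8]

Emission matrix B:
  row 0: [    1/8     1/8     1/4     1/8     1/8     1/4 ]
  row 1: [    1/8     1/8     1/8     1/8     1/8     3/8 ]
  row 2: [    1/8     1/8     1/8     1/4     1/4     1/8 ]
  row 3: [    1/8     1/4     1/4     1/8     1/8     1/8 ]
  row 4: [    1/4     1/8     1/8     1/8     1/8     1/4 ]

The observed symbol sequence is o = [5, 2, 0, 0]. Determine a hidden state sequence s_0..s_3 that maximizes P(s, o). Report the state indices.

path = [0, 0, 0, 0]

t=0: δ = [9.375e-02, 9.375e-02, 1.562e-02, 1.562e-02, 3.125e-02]  (obs o_0=5)
t=1: δ = [8.789e-03, 1.465e-03, 2.930e-03, 2.930e-03, 4.395e-03]  ψ = [0, 0, 0, 0, 1]  (obs o_1=2)
t=2: δ = [4.120e-04, 1.373e-04, 2.747e-04, 1.373e-04, 2.747e-04]  ψ = [0, 0, 0, 0, 0]  (obs o_2=0)
t=3: δ = [1.931e-05, 8.583e-06, 1.287e-05, 8.583e-06, 1.717e-05]  ψ = [0, 2, 0, 2, 2]  (obs o_3=0)
backtrack: best end state = 0; path = [0, 0, 0, 0]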